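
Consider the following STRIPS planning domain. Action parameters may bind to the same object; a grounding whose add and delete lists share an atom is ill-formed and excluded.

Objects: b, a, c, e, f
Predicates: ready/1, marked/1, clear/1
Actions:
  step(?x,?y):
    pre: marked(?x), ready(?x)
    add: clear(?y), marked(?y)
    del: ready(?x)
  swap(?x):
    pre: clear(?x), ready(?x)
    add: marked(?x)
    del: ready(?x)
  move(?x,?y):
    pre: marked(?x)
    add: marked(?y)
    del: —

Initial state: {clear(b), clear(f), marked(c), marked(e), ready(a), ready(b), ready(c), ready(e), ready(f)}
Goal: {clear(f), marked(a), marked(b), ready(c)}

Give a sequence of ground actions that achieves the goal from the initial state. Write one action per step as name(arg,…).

1. step(e,b)  →  {clear(b), clear(f), marked(b), marked(c), marked(e), ready(a), ready(b), ready(c), ready(f)}
2. step(b,a)  →  {clear(a), clear(b), clear(f), marked(a), marked(b), marked(c), marked(e), ready(a), ready(c), ready(f)}

step(e,b); step(b,a)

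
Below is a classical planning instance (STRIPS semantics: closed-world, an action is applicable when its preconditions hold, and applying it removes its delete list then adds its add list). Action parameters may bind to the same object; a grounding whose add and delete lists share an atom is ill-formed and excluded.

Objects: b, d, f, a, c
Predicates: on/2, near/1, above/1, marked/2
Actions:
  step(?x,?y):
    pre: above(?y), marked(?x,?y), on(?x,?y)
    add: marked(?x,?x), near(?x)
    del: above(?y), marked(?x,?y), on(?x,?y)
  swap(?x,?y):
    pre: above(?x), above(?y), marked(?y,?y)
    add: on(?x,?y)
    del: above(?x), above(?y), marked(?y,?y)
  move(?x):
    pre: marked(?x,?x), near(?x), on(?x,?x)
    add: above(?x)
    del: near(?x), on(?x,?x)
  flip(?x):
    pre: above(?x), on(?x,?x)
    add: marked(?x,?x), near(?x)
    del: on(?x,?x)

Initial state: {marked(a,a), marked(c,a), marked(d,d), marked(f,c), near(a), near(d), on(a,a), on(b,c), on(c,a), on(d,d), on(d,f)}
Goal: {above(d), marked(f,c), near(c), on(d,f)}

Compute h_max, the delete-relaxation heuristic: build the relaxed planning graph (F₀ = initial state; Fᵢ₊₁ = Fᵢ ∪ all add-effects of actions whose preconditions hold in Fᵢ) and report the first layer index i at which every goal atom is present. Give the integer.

2

F0 = init (11 atoms)
F1 = F0 ∪ {above(a), above(d)}  (13 atoms)
F2 = F1 ∪ {marked(c,c), near(c), on(a,d), on(d,a)}  (17 atoms)
goal ⊆ F2  ⇒  h_max = 2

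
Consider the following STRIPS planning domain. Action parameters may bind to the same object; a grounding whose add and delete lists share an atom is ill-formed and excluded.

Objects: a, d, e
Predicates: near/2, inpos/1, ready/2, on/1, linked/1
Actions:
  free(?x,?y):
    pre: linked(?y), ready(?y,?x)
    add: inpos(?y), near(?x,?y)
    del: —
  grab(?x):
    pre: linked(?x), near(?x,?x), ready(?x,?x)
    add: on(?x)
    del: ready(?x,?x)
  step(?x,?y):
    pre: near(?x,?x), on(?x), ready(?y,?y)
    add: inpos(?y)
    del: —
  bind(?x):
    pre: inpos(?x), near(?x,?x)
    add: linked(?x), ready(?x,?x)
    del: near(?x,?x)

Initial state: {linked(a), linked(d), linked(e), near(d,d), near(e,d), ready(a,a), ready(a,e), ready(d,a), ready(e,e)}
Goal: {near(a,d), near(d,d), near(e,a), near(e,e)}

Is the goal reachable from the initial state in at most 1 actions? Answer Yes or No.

No

1. free(a,d)  →  {inpos(d), linked(a), linked(d), linked(e), near(a,d), near(d,d), near(e,d), ready(a,a), ready(a,e), ready(d,a), ready(e,e)}
2. free(e,a)  →  {inpos(a), inpos(d), linked(a), linked(d), linked(e), near(a,d), near(d,d), near(e,a), near(e,d), ready(a,a), ready(a,e), ready(d,a), ready(e,e)}
3. free(e,e)  →  {inpos(a), inpos(d), inpos(e), linked(a), linked(d), linked(e), near(a,d), near(d,d), near(e,a), near(e,d), near(e,e), ready(a,a), ready(a,e), ready(d,a), ready(e,e)}
optimal plan length = 3; 3 > 1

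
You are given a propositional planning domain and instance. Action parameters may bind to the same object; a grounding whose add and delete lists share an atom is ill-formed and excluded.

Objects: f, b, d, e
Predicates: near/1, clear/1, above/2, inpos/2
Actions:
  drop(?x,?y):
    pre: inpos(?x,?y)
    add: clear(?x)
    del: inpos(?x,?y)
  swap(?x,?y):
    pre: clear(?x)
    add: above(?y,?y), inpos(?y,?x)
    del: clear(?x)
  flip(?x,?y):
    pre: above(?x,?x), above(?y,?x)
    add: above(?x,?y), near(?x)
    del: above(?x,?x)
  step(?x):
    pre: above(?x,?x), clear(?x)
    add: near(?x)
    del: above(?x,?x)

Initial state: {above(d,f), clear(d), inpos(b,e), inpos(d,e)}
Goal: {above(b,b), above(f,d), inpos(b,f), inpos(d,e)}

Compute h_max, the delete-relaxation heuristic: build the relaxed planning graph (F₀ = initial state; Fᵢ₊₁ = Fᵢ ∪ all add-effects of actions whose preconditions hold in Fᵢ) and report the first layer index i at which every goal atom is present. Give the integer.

F0 = init (4 atoms)
F1 = F0 ∪ {above(b,b), above(d,d), above(e,e), above(f,f), clear(b), inpos(b,d), inpos(d,d), inpos(e,d), inpos(f,d)}  (13 atoms)
F2 = F1 ∪ {above(f,d), clear(e), clear(f), inpos(b,b), inpos(d,b), inpos(e,b), inpos(f,b), near(b), near(d), near(f)}  (23 atoms)
F3 = F2 ∪ {inpos(b,f), inpos(d,f), inpos(e,e), inpos(e,f), inpos(f,e), inpos(f,f), near(e)}  (30 atoms)
goal ⊆ F3  ⇒  h_max = 3

3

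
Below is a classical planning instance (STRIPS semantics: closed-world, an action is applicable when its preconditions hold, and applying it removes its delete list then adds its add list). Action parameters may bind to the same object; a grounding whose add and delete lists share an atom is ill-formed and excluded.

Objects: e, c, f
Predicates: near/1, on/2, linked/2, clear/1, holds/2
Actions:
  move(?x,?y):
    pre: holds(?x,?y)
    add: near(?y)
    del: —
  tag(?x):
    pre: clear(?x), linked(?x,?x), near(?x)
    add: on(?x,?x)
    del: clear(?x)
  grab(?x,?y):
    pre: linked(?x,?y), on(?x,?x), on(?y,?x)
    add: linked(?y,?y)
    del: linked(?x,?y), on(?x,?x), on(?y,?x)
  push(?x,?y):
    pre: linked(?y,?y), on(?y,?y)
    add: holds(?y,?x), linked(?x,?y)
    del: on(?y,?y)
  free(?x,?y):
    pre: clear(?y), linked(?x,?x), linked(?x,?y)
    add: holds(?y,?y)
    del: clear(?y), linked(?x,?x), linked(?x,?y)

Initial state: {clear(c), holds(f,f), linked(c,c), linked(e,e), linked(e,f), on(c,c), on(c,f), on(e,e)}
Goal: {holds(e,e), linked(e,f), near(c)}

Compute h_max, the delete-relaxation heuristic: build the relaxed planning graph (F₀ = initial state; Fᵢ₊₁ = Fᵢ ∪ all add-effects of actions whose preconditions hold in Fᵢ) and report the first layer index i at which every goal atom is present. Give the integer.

2

F0 = init (8 atoms)
F1 = F0 ∪ {holds(c,c), holds(c,e), holds(c,f), holds(e,c), holds(e,e), holds(e,f), linked(c,e), linked(e,c), linked(f,c), linked(f,e), near(f)}  (19 atoms)
F2 = F1 ∪ {near(c), near(e)}  (21 atoms)
goal ⊆ F2  ⇒  h_max = 2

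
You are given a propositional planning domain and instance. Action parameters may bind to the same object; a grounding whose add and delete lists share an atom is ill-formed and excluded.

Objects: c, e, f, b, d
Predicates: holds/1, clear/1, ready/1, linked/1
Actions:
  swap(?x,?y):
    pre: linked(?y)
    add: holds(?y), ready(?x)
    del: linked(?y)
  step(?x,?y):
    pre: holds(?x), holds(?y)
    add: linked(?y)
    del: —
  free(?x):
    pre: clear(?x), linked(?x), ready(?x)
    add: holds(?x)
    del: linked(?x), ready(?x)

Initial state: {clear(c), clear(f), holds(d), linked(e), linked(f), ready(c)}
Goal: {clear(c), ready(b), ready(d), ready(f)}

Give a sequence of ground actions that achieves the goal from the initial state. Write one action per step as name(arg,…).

swap(f,e); swap(b,f); step(e,e); swap(d,e)

1. swap(f,e)  →  {clear(c), clear(f), holds(d), holds(e), linked(f), ready(c), ready(f)}
2. swap(b,f)  →  {clear(c), clear(f), holds(d), holds(e), holds(f), ready(b), ready(c), ready(f)}
3. step(e,e)  →  {clear(c), clear(f), holds(d), holds(e), holds(f), linked(e), ready(b), ready(c), ready(f)}
4. swap(d,e)  →  {clear(c), clear(f), holds(d), holds(e), holds(f), ready(b), ready(c), ready(d), ready(f)}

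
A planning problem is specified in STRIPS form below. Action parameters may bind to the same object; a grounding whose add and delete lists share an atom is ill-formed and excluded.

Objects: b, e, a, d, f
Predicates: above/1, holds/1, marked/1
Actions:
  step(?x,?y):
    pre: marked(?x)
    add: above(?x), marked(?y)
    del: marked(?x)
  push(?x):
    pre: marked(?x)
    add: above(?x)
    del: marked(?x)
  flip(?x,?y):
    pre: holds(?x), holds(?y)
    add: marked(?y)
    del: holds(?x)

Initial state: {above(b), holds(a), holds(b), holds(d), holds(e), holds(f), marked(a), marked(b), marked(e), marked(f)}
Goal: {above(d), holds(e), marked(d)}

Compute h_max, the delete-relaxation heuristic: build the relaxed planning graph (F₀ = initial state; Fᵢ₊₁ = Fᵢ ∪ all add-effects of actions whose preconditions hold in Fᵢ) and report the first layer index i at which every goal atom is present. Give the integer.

F0 = init (10 atoms)
F1 = F0 ∪ {above(a), above(e), above(f), marked(d)}  (14 atoms)
F2 = F1 ∪ {above(d)}  (15 atoms)
goal ⊆ F2  ⇒  h_max = 2

2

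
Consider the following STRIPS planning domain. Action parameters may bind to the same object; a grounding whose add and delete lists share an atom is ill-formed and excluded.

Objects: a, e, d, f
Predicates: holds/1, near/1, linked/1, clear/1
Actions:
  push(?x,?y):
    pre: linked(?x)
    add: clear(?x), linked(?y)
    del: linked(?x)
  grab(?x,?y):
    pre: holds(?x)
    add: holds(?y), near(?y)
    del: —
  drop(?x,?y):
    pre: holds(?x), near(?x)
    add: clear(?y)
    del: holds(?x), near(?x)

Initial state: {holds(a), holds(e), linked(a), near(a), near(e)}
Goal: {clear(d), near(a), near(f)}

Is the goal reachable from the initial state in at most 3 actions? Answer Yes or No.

Yes

1. grab(a,f)  →  {holds(a), holds(e), holds(f), linked(a), near(a), near(e), near(f)}
2. drop(e,d)  →  {clear(d), holds(a), holds(f), linked(a), near(a), near(f)}
optimal plan length = 2; 2 ≤ 3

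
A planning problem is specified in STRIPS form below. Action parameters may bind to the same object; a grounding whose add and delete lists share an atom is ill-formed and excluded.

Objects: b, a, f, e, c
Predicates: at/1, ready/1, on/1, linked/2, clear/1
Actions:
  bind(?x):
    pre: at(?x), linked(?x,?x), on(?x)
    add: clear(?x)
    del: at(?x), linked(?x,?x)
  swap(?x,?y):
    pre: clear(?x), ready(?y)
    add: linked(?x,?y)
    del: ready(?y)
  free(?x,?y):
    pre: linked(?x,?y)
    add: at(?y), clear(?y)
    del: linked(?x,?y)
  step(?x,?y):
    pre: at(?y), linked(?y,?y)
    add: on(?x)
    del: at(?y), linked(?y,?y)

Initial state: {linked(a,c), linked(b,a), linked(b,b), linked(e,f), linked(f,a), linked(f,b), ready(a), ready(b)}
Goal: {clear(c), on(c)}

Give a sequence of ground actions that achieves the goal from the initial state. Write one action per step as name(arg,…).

1. free(a,c)  →  {at(c), clear(c), linked(b,a), linked(b,b), linked(e,f), linked(f,a), linked(f,b), ready(a), ready(b)}
2. free(f,b)  →  {at(b), at(c), clear(b), clear(c), linked(b,a), linked(b,b), linked(e,f), linked(f,a), ready(a), ready(b)}
3. step(c,b)  →  {at(c), clear(b), clear(c), linked(b,a), linked(e,f), linked(f,a), on(c), ready(a), ready(b)}

free(a,c); free(f,b); step(c,b)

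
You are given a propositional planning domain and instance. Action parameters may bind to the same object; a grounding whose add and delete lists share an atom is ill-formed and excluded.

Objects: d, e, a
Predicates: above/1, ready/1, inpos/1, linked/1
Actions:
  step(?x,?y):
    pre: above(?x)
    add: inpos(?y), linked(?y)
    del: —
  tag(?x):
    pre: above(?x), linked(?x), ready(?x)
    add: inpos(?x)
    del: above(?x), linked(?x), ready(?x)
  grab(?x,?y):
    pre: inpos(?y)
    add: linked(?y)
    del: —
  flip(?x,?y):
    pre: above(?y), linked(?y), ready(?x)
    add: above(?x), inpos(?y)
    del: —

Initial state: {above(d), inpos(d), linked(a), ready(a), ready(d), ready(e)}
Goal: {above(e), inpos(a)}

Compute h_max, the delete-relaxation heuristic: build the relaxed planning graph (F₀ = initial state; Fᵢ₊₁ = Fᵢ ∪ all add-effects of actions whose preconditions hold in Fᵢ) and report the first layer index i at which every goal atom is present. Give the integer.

2

F0 = init (6 atoms)
F1 = F0 ∪ {inpos(a), inpos(e), linked(d), linked(e)}  (10 atoms)
F2 = F1 ∪ {above(a), above(e)}  (12 atoms)
goal ⊆ F2  ⇒  h_max = 2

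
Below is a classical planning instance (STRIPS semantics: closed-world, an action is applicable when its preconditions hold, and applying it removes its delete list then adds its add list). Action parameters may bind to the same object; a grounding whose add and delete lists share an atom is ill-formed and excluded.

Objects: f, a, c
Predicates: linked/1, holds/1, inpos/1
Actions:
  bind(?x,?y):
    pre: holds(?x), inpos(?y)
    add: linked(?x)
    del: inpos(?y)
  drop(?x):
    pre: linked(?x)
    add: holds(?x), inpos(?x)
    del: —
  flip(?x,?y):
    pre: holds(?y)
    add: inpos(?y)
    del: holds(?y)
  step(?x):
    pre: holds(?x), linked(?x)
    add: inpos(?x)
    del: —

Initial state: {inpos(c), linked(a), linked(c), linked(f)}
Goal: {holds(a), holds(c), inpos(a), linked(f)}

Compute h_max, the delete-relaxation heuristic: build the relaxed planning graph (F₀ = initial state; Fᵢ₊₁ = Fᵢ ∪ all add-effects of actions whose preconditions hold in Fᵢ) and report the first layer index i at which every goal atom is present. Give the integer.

1

F0 = init (4 atoms)
F1 = F0 ∪ {holds(a), holds(c), holds(f), inpos(a), inpos(f)}  (9 atoms)
goal ⊆ F1  ⇒  h_max = 1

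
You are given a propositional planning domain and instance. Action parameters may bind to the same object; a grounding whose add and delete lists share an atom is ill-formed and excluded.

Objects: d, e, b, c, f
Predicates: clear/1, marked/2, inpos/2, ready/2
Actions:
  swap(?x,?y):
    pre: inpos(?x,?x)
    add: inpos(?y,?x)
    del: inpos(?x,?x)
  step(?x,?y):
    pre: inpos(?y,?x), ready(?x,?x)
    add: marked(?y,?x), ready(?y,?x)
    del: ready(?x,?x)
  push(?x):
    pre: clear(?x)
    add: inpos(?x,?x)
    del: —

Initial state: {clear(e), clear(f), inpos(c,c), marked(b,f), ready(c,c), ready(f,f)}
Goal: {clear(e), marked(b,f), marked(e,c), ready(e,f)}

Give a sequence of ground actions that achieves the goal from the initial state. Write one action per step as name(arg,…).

1. swap(c,e)  →  {clear(e), clear(f), inpos(e,c), marked(b,f), ready(c,c), ready(f,f)}
2. step(c,e)  →  {clear(e), clear(f), inpos(e,c), marked(b,f), marked(e,c), ready(e,c), ready(f,f)}
3. push(f)  →  {clear(e), clear(f), inpos(e,c), inpos(f,f), marked(b,f), marked(e,c), ready(e,c), ready(f,f)}
4. swap(f,e)  →  {clear(e), clear(f), inpos(e,c), inpos(e,f), marked(b,f), marked(e,c), ready(e,c), ready(f,f)}
5. step(f,e)  →  {clear(e), clear(f), inpos(e,c), inpos(e,f), marked(b,f), marked(e,c), marked(e,f), ready(e,c), ready(e,f)}

swap(c,e); step(c,e); push(f); swap(f,e); step(f,e)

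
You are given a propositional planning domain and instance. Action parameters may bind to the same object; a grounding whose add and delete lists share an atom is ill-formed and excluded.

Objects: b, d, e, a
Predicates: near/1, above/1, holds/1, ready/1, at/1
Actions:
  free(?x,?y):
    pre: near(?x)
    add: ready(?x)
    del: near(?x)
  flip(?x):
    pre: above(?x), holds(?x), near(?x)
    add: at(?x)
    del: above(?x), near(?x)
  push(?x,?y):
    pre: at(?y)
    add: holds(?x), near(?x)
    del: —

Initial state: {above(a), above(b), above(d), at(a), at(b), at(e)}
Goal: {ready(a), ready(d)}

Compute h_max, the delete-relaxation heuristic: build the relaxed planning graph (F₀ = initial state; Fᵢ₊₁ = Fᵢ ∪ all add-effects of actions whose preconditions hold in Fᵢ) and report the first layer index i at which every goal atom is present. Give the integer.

F0 = init (6 atoms)
F1 = F0 ∪ {holds(a), holds(b), holds(d), holds(e), near(a), near(b), near(d), near(e)}  (14 atoms)
F2 = F1 ∪ {at(d), ready(a), ready(b), ready(d), ready(e)}  (19 atoms)
goal ⊆ F2  ⇒  h_max = 2

2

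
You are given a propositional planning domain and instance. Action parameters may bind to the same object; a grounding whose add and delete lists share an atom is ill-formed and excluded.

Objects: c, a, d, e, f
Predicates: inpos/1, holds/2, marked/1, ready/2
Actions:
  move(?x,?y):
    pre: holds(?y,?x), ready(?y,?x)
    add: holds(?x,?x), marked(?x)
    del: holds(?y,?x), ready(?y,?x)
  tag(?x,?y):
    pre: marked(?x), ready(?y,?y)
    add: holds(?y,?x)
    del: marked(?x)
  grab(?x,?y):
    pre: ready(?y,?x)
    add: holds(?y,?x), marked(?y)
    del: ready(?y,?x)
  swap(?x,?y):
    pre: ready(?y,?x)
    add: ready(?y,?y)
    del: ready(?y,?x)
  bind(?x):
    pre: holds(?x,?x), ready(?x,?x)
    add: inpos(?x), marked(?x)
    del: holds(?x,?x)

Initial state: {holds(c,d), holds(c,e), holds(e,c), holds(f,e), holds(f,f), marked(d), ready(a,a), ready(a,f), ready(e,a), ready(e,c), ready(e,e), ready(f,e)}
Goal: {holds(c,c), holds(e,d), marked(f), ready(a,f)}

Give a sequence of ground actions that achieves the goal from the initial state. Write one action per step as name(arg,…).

1. move(c,e)  →  {holds(c,c), holds(c,d), holds(c,e), holds(f,e), holds(f,f), marked(c), marked(d), ready(a,a), ready(a,f), ready(e,a), ready(e,e), ready(f,e)}
2. tag(d,e)  →  {holds(c,c), holds(c,d), holds(c,e), holds(e,d), holds(f,e), holds(f,f), marked(c), ready(a,a), ready(a,f), ready(e,a), ready(e,e), ready(f,e)}
3. grab(e,f)  →  {holds(c,c), holds(c,d), holds(c,e), holds(e,d), holds(f,e), holds(f,f), marked(c), marked(f), ready(a,a), ready(a,f), ready(e,a), ready(e,e)}

move(c,e); tag(d,e); grab(e,f)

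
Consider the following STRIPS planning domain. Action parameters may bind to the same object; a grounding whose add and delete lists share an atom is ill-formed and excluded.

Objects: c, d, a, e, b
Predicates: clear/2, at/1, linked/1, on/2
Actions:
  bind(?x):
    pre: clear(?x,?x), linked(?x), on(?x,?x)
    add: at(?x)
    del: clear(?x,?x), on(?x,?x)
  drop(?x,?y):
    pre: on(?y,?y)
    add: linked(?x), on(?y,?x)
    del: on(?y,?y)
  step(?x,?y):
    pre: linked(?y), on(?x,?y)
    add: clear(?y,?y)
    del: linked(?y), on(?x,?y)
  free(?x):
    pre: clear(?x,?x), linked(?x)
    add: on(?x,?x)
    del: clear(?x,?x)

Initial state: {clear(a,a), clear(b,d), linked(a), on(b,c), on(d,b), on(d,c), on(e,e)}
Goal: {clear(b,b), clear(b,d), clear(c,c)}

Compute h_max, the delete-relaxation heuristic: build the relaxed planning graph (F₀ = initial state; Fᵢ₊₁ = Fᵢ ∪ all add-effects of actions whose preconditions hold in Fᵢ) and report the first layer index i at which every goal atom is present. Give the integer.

F0 = init (7 atoms)
F1 = F0 ∪ {linked(b), linked(c), linked(d), on(a,a), on(e,a), on(e,b), on(e,c), on(e,d)}  (15 atoms)
F2 = F1 ∪ {at(a), clear(b,b), clear(c,c), clear(d,d), linked(e), on(a,b), on(a,c), on(a,d), on(a,e)}  (24 atoms)
goal ⊆ F2  ⇒  h_max = 2

2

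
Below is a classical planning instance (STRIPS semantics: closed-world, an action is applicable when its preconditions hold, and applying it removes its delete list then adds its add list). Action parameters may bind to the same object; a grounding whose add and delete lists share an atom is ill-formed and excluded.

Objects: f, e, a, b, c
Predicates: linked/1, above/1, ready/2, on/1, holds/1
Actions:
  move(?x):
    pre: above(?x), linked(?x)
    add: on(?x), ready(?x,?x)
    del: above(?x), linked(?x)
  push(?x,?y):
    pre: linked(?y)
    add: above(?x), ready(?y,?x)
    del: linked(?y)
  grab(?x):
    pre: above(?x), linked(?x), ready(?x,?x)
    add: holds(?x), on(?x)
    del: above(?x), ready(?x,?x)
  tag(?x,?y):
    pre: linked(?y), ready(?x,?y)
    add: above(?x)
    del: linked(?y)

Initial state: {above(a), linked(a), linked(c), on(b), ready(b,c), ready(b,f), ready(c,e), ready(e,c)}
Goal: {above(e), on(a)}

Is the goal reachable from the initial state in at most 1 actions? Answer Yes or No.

1. move(a)  →  {linked(c), on(a), on(b), ready(a,a), ready(b,c), ready(b,f), ready(c,e), ready(e,c)}
2. push(e,c)  →  {above(e), on(a), on(b), ready(a,a), ready(b,c), ready(b,f), ready(c,e), ready(e,c)}
optimal plan length = 2; 2 > 1

No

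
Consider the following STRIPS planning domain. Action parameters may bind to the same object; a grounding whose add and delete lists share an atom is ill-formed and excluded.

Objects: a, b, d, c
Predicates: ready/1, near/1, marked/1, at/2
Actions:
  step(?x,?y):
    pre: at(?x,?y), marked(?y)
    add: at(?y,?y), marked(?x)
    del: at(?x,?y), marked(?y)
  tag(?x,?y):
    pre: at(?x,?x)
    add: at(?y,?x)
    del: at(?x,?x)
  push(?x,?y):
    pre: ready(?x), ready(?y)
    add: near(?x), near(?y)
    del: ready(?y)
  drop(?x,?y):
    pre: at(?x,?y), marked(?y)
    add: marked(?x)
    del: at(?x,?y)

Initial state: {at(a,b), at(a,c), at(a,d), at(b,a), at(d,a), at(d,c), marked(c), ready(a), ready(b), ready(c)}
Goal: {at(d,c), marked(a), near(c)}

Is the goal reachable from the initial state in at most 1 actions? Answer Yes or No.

1. step(a,c)  →  {at(a,b), at(a,d), at(b,a), at(c,c), at(d,a), at(d,c), marked(a), ready(a), ready(b), ready(c)}
2. push(a,c)  →  {at(a,b), at(a,d), at(b,a), at(c,c), at(d,a), at(d,c), marked(a), near(a), near(c), ready(a), ready(b)}
optimal plan length = 2; 2 > 1

No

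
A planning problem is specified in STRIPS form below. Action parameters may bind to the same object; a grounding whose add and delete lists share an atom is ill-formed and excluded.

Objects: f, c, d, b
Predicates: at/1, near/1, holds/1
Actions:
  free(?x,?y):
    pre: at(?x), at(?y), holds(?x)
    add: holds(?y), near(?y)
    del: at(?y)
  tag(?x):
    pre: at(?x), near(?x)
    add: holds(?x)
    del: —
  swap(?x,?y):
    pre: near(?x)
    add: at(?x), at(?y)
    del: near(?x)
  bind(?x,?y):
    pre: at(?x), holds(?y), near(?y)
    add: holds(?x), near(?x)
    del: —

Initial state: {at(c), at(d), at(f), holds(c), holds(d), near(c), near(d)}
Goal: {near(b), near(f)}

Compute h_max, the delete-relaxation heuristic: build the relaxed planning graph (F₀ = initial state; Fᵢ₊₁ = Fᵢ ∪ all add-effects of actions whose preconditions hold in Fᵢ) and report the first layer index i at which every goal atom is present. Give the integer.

F0 = init (7 atoms)
F1 = F0 ∪ {at(b), holds(f), near(f)}  (10 atoms)
F2 = F1 ∪ {holds(b), near(b)}  (12 atoms)
goal ⊆ F2  ⇒  h_max = 2

2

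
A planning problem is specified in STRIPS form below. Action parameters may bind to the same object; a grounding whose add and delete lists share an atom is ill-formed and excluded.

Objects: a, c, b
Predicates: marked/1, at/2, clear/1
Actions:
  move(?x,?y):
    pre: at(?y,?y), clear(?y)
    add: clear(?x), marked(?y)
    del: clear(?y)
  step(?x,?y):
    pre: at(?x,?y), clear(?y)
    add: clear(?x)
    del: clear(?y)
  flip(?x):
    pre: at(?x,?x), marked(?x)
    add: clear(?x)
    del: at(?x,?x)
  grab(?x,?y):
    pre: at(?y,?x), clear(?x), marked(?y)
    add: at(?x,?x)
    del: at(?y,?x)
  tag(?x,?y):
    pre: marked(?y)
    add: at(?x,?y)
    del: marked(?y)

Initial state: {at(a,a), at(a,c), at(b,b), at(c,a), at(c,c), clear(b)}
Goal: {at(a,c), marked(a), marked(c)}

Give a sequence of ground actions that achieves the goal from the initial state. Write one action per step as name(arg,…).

move(a,b); move(c,a); move(a,c)

1. move(a,b)  →  {at(a,a), at(a,c), at(b,b), at(c,a), at(c,c), clear(a), marked(b)}
2. move(c,a)  →  {at(a,a), at(a,c), at(b,b), at(c,a), at(c,c), clear(c), marked(a), marked(b)}
3. move(a,c)  →  {at(a,a), at(a,c), at(b,b), at(c,a), at(c,c), clear(a), marked(a), marked(b), marked(c)}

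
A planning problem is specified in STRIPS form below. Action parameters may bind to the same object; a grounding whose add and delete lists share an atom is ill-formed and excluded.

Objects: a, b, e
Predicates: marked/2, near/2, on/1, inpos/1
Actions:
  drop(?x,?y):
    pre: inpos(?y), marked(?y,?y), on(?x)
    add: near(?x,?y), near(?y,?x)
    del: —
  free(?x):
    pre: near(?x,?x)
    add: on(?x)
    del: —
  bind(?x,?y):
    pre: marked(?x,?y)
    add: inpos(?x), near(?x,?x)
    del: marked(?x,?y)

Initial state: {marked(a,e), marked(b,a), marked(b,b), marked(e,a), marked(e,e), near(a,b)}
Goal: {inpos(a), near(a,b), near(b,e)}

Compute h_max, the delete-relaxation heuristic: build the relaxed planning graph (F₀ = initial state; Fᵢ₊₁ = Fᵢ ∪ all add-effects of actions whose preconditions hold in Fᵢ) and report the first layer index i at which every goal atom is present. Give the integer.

F0 = init (6 atoms)
F1 = F0 ∪ {inpos(a), inpos(b), inpos(e), near(a,a), near(b,b), near(e,e)}  (12 atoms)
F2 = F1 ∪ {on(a), on(b), on(e)}  (15 atoms)
F3 = F2 ∪ {near(a,e), near(b,a), near(b,e), near(e,a), near(e,b)}  (20 atoms)
goal ⊆ F3  ⇒  h_max = 3

3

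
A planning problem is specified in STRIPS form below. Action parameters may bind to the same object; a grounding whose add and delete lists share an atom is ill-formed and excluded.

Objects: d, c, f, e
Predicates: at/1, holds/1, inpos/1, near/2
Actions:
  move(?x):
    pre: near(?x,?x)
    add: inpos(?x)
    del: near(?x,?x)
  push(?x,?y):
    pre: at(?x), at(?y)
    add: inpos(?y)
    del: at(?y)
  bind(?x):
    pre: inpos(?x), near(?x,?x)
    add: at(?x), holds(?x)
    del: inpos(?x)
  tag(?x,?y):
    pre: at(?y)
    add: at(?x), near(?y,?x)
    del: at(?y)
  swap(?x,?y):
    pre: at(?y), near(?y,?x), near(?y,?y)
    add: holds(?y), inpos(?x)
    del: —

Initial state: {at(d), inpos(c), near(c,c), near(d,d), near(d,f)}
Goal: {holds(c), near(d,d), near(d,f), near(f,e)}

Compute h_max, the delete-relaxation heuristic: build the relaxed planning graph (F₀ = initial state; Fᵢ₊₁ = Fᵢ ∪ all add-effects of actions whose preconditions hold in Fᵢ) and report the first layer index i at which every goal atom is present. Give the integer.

F0 = init (5 atoms)
F1 = F0 ∪ {at(c), at(e), at(f), holds(c), holds(d), inpos(d), inpos(f), near(d,c), near(d,e)}  (14 atoms)
F2 = F1 ∪ {inpos(e), near(c,d), near(c,e), near(c,f), near(e,c), near(e,d), near(e,f), near(f,c), near(f,d), near(f,e)}  (24 atoms)
goal ⊆ F2  ⇒  h_max = 2

2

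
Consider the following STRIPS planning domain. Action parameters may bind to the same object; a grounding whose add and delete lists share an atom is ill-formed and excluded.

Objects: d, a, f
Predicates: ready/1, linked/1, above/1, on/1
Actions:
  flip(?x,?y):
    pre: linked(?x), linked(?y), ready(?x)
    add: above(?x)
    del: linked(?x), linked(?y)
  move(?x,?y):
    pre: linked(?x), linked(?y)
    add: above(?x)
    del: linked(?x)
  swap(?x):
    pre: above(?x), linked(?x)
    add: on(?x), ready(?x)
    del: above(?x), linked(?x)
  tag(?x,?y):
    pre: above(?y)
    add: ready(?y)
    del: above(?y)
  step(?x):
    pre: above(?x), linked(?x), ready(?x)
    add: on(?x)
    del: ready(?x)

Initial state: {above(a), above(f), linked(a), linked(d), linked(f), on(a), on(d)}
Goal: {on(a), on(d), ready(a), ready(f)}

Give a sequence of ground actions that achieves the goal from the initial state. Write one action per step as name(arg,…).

1. swap(a)  →  {above(f), linked(d), linked(f), on(a), on(d), ready(a)}
2. swap(f)  →  {linked(d), on(a), on(d), on(f), ready(a), ready(f)}

swap(a); swap(f)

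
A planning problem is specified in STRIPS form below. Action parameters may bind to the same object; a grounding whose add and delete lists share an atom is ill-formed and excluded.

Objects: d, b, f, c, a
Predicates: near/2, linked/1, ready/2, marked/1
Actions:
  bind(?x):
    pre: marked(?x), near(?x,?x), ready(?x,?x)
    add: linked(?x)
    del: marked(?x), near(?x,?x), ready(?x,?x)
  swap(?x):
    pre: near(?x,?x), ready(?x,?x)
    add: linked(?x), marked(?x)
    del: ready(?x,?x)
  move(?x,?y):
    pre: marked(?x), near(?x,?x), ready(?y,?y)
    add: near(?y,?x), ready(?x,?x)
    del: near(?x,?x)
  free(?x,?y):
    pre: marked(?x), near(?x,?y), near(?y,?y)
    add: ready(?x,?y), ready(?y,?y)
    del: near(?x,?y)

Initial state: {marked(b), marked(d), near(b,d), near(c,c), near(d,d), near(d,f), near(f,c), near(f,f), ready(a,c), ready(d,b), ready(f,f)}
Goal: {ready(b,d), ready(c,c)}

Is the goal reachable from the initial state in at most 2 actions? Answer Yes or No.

No

1. swap(f)  →  {linked(f), marked(b), marked(d), marked(f), near(b,d), near(c,c), near(d,d), near(d,f), near(f,c), near(f,f), ready(a,c), ready(d,b)}
2. free(b,d)  →  {linked(f), marked(b), marked(d), marked(f), near(c,c), near(d,d), near(d,f), near(f,c), near(f,f), ready(a,c), ready(b,d), ready(d,b), ready(d,d)}
3. free(f,c)  →  {linked(f), marked(b), marked(d), marked(f), near(c,c), near(d,d), near(d,f), near(f,f), ready(a,c), ready(b,d), ready(c,c), ready(d,b), ready(d,d), ready(f,c)}
optimal plan length = 3; 3 > 2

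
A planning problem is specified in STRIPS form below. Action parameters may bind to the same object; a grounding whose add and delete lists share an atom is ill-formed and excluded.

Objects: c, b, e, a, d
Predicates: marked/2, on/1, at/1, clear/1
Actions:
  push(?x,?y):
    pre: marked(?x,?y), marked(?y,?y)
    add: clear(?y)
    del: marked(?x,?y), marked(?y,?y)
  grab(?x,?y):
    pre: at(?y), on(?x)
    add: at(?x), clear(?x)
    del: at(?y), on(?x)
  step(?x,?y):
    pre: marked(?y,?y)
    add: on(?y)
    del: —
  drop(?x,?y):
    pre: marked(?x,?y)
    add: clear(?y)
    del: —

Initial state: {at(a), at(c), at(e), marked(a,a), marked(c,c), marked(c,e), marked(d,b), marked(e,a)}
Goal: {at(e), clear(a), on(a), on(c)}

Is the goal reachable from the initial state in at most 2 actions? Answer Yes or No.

No

1. step(c,c)  →  {at(a), at(c), at(e), marked(a,a), marked(c,c), marked(c,e), marked(d,b), marked(e,a), on(c)}
2. step(c,a)  →  {at(a), at(c), at(e), marked(a,a), marked(c,c), marked(c,e), marked(d,b), marked(e,a), on(a), on(c)}
3. push(e,a)  →  {at(a), at(c), at(e), clear(a), marked(c,c), marked(c,e), marked(d,b), on(a), on(c)}
optimal plan length = 3; 3 > 2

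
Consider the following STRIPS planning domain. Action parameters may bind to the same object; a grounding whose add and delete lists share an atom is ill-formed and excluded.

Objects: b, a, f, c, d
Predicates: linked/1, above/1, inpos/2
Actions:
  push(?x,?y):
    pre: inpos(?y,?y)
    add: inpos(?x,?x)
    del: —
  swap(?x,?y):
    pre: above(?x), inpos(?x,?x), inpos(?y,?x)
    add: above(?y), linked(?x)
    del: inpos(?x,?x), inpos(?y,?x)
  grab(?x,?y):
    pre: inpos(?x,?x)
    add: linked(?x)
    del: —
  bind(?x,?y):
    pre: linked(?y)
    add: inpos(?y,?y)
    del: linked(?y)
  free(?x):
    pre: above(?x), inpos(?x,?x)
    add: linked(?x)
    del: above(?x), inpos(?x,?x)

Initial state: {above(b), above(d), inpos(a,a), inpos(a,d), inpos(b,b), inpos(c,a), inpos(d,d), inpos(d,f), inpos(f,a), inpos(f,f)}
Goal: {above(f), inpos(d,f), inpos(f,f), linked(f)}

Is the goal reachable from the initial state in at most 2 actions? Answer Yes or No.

No

1. swap(d,a)  →  {above(a), above(b), above(d), inpos(a,a), inpos(b,b), inpos(c,a), inpos(d,f), inpos(f,a), inpos(f,f), linked(d)}
2. swap(a,f)  →  {above(a), above(b), above(d), above(f), inpos(b,b), inpos(c,a), inpos(d,f), inpos(f,f), linked(a), linked(d)}
3. grab(f,b)  →  {above(a), above(b), above(d), above(f), inpos(b,b), inpos(c,a), inpos(d,f), inpos(f,f), linked(a), linked(d), linked(f)}
optimal plan length = 3; 3 > 2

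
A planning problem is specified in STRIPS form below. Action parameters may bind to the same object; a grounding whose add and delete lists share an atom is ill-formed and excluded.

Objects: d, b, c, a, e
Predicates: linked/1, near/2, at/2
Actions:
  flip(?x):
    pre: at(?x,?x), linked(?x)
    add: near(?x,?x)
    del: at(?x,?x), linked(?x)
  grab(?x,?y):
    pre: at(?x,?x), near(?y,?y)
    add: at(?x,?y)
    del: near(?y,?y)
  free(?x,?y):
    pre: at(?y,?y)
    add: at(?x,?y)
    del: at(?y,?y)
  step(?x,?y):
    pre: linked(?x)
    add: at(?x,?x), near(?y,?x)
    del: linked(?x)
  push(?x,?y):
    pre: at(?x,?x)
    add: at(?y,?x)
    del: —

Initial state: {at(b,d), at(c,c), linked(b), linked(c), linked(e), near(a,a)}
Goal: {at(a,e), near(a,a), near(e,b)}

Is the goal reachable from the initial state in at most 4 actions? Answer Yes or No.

Yes

1. step(b,e)  →  {at(b,b), at(b,d), at(c,c), linked(c), linked(e), near(a,a), near(e,b)}
2. step(e,d)  →  {at(b,b), at(b,d), at(c,c), at(e,e), linked(c), near(a,a), near(d,e), near(e,b)}
3. free(a,e)  →  {at(a,e), at(b,b), at(b,d), at(c,c), linked(c), near(a,a), near(d,e), near(e,b)}
optimal plan length = 3; 3 ≤ 4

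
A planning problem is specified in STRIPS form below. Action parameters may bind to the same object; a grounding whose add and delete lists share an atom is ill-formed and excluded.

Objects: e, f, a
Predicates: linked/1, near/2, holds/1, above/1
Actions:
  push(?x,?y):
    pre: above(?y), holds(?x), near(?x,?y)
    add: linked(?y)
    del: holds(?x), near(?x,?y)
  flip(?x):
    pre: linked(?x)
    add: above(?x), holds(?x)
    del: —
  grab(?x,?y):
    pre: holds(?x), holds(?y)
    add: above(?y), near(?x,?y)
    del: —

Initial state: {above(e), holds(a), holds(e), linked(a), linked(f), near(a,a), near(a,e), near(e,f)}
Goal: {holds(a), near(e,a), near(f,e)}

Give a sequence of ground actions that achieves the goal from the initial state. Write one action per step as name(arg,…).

1. flip(f)  →  {above(e), above(f), holds(a), holds(e), holds(f), linked(a), linked(f), near(a,a), near(a,e), near(e,f)}
2. grab(e,a)  →  {above(a), above(e), above(f), holds(a), holds(e), holds(f), linked(a), linked(f), near(a,a), near(a,e), near(e,a), near(e,f)}
3. grab(f,e)  →  {above(a), above(e), above(f), holds(a), holds(e), holds(f), linked(a), linked(f), near(a,a), near(a,e), near(e,a), near(e,f), near(f,e)}

flip(f); grab(e,a); grab(f,e)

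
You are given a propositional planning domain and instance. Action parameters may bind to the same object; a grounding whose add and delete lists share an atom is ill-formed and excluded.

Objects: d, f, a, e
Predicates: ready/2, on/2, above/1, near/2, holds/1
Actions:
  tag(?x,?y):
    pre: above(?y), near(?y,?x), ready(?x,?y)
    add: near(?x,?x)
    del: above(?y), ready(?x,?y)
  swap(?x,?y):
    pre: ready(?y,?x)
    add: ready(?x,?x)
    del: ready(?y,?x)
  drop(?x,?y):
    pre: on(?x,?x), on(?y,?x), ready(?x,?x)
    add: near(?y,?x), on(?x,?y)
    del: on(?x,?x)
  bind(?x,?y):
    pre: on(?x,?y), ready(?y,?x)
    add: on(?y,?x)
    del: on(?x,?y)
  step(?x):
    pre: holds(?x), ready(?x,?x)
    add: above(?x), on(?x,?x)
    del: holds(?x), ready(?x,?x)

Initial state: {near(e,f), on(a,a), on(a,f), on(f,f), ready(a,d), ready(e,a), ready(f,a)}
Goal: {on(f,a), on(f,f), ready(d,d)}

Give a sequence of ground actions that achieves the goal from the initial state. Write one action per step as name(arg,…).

1. swap(d,a)  →  {near(e,f), on(a,a), on(a,f), on(f,f), ready(d,d), ready(e,a), ready(f,a)}
2. bind(a,f)  →  {near(e,f), on(a,a), on(f,a), on(f,f), ready(d,d), ready(e,a), ready(f,a)}

swap(d,a); bind(a,f)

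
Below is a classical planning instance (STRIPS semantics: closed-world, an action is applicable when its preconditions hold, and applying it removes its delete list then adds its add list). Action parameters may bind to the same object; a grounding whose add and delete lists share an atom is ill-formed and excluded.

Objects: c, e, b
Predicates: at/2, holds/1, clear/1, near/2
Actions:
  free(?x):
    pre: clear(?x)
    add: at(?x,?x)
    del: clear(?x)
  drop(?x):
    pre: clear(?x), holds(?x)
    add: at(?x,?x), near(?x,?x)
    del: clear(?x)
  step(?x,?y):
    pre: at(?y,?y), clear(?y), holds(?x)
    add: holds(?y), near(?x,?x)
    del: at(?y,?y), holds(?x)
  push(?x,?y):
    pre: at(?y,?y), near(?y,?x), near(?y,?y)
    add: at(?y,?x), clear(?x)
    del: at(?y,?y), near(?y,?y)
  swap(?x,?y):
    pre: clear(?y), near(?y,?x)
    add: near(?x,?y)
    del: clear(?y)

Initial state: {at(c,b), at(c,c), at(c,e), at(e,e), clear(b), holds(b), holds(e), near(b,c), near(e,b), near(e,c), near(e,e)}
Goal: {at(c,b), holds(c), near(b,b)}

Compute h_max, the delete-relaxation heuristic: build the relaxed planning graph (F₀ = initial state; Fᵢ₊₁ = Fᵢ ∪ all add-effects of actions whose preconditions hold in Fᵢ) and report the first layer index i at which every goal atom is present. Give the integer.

2

F0 = init (11 atoms)
F1 = F0 ∪ {at(b,b), at(e,b), at(e,c), clear(c), near(b,b), near(c,b)}  (17 atoms)
F2 = F1 ∪ {at(b,c), holds(c)}  (19 atoms)
goal ⊆ F2  ⇒  h_max = 2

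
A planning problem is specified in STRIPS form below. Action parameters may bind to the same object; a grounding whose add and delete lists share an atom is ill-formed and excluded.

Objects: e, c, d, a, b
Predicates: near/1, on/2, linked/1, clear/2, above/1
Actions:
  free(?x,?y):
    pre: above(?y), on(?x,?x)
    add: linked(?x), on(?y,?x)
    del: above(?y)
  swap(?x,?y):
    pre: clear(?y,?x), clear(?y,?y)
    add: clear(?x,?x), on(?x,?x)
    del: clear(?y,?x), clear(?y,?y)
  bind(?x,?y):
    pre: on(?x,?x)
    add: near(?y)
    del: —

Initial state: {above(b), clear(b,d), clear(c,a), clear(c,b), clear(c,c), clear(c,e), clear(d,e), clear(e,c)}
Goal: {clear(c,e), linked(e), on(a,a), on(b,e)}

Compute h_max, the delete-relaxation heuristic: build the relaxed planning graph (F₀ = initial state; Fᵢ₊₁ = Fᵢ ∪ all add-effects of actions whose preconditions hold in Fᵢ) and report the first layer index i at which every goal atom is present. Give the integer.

F0 = init (8 atoms)
F1 = F0 ∪ {clear(a,a), clear(b,b), clear(e,e), on(a,a), on(b,b), on(e,e)}  (14 atoms)
F2 = F1 ∪ {clear(d,d), linked(a), linked(b), linked(e), near(a), near(b), near(c), near(d), near(e), on(b,a), on(b,e), on(c,c), on(d,d)}  (27 atoms)
goal ⊆ F2  ⇒  h_max = 2

2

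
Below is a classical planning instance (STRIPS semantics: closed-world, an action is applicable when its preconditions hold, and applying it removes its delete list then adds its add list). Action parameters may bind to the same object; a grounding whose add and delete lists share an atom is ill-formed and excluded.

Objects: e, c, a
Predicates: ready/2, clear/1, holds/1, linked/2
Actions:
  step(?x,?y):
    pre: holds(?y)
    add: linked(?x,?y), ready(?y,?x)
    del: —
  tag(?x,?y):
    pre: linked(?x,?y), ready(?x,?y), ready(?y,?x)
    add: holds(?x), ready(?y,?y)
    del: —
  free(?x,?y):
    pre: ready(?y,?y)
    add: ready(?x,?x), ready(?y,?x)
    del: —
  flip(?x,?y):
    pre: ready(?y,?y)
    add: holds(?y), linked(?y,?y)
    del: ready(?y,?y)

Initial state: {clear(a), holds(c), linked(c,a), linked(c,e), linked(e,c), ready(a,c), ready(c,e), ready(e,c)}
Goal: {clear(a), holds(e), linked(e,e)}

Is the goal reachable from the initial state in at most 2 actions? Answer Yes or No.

1. tag(e,c)  →  {clear(a), holds(c), holds(e), linked(c,a), linked(c,e), linked(e,c), ready(a,c), ready(c,c), ready(c,e), ready(e,c)}
2. step(e,e)  →  {clear(a), holds(c), holds(e), linked(c,a), linked(c,e), linked(e,c), linked(e,e), ready(a,c), ready(c,c), ready(c,e), ready(e,c), ready(e,e)}
optimal plan length = 2; 2 ≤ 2

Yes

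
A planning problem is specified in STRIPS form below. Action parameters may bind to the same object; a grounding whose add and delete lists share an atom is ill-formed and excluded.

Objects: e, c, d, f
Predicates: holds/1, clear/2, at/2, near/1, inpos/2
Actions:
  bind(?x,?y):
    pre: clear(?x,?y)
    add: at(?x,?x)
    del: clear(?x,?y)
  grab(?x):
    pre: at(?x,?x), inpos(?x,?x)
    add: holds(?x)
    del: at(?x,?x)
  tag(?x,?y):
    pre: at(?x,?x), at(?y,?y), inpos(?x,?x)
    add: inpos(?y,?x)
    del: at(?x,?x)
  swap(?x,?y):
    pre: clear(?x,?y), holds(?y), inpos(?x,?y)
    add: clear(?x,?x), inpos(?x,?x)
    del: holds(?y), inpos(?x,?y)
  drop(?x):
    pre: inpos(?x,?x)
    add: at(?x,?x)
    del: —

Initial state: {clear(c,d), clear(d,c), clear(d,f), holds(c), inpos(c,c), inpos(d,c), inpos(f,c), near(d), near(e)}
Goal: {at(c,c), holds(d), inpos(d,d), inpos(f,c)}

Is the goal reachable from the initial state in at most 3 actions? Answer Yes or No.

No

1. bind(c,d)  →  {at(c,c), clear(d,c), clear(d,f), holds(c), inpos(c,c), inpos(d,c), inpos(f,c), near(d), near(e)}
2. bind(d,f)  →  {at(c,c), at(d,d), clear(d,c), holds(c), inpos(c,c), inpos(d,c), inpos(f,c), near(d), near(e)}
3. swap(d,c)  →  {at(c,c), at(d,d), clear(d,c), clear(d,d), inpos(c,c), inpos(d,d), inpos(f,c), near(d), near(e)}
4. grab(d)  →  {at(c,c), clear(d,c), clear(d,d), holds(d), inpos(c,c), inpos(d,d), inpos(f,c), near(d), near(e)}
optimal plan length = 4; 4 > 3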